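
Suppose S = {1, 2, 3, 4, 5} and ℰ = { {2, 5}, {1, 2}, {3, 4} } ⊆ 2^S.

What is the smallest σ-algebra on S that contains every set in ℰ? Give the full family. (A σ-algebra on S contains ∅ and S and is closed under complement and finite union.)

|σ(ℰ)| = 16.  σ(ℰ) = { ∅, {1}, {2}, {5}, {1, 2}, {1, 5}, {2, 5}, {3, 4}, {1, 2, 5}, {1, 3, 4}, {2, 3, 4}, {3, 4, 5}, {1, 2, 3, 4}, {1, 3, 4, 5}, {2, 3, 4, 5}, S }

Derivation:
Begin from { ∅, {1, 2}, {2, 5}, {3, 4}, S } (that is, ℰ plus ∅ and S).
Step 1 adds 5:
  {1, 2, 5}  = S∖{3, 4}
  {1, 3, 4}  = S∖{2, 5}
  {3, 4, 5}  = S∖{1, 2}
  {1, 2, 3, 4}  = {3, 4} ∪ {1, 2}
  {2, 3, 4, 5}  = {2, 5} ∪ {3, 4}
Step 2: +3 →
  {1}  = S∖{2, 3, 4, 5}
  {5}  = S∖{1, 2, 3, 4}
  {1, 3, 4, 5}  = {3, 4, 5} ∪ {1, 3, 4}
Step 3 (2 new):
  {2}  = S∖{1, 3, 4, 5}
  {1, 5}  = {5} ∪ {1}
Step 4: 1 new —
  {2, 3, 4}  = S∖{1, 5}
Step 5: stable.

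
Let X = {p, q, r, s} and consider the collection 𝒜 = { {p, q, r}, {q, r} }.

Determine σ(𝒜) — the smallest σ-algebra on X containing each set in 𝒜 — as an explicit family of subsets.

Answer: σ(𝒜) = { {}, {p}, {s}, {p, s}, {q, r}, {p, q, r}, {q, r, s}, X }

Working:
Initial family (4 sets): { {}, {q, r}, {p, q, r}, X }.
Step 1 (2 new):
  {s}  = ᶜ of {p, q, r}
  {p, s}  = ᶜ of {q, r}
  |family| = 6
Step 2 (1 new):
  {q, r, s}  = {q, r} ∪ {s}
  |family| = 7
Step 3. New:
  {p}  = ᶜ of {q, r, s}
  |family| = 8
Step 4: stable.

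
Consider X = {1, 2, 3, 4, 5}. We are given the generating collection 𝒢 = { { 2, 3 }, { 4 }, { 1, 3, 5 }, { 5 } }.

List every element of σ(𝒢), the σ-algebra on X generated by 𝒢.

Start: 𝒢 ∪ {∅, X} = { ∅, { 4 }, { 5 }, { 2, 3 }, { 1, 3, 5 }, X }.
Round 1. New:
  { 2, 4 }  = ᶜ of { 1, 3, 5 }
  { 4, 5 }  = { 4 } ∪ { 5 }
  { 1, 4, 5 }  = ᶜ of { 2, 3 }
  { 2, 3, 4 }  = { 2, 3 } ∪ { 4 }
  { 2, 3, 5 }  = { 2, 3 } ∪ { 5 }
  { 1, 2, 3, 4 }  = ᶜ of { 5 }
  { 1, 2, 3, 5 }  = ᶜ of { 4 }
  { 1, 3, 4, 5 }  = { 4 } ∪ { 1, 3, 5 }
  [14 total]
Round 2: +7 →
  { 2 }  = ᶜ of { 1, 3, 4, 5 }
  { 1, 4 }  = ᶜ of { 2, 3, 5 }
  { 1, 5 }  = ᶜ of { 2, 3, 4 }
  { 1, 2, 3 }  = ᶜ of { 4, 5 }
  { 2, 4, 5 }  = { 5 } ∪ { 2, 4 }
  { 1, 2, 4, 5 }  = { 1, 4, 5 } ∪ { 2, 4 }
  { 2, 3, 4, 5 }  = { 2, 3, 4 } ∪ { 5 }
  [21 total]
Round 3. New:
  { 1 }  = ᶜ of { 2, 3, 4, 5 }
  { 3 }  = ᶜ of { 1, 2, 4, 5 }
  { 1, 3 }  = ᶜ of { 2, 4, 5 }
  { 2, 5 }  = { 2 } ∪ { 5 }
  { 1, 2, 4 }  = { 2 } ∪ { 1, 4 }
  { 1, 2, 5 }  = { 2 } ∪ { 1, 5 }
  [27 total]
Round 4: 5 new —
  { 1, 2 }  = { 2 } ∪ { 1 }
  { 3, 4 }  = ᶜ of { 1, 2, 5 }
  { 3, 5 }  = ᶜ of { 1, 2, 4 }
  { 1, 3, 4 }  = ᶜ of { 2, 5 }
  { 3, 4, 5 }  = { 4, 5 } ∪ { 3 }
  [32 total]
After Round 5 the family is unchanged; done.

|σ(𝒢)| = 32.  σ(𝒢) = { ∅, { 1 }, { 2 }, { 3 }, { 4 }, { 5 }, { 1, 2 }, { 1, 3 }, { 1, 4 }, { 1, 5 }, { 2, 3 }, { 2, 4 }, { 2, 5 }, { 3, 4 }, { 3, 5 }, { 4, 5 }, { 1, 2, 3 }, { 1, 2, 4 }, { 1, 2, 5 }, { 1, 3, 4 }, { 1, 3, 5 }, { 1, 4, 5 }, { 2, 3, 4 }, { 2, 3, 5 }, { 2, 4, 5 }, { 3, 4, 5 }, { 1, 2, 3, 4 }, { 1, 2, 3, 5 }, { 1, 2, 4, 5 }, { 1, 3, 4, 5 }, { 2, 3, 4, 5 }, X }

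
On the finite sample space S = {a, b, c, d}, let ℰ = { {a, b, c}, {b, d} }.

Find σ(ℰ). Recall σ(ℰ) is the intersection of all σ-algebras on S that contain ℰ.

Seed the family with ℰ together with ∅ and S: { ∅, {b, d}, {a, b, c}, S }.
Round 1: 2 new —
  {d}  = complement {a, b, c}
  {a, c}  = complement {b, d}
  (now 6)
Round 2 adds 1:
  {a, c, d}  = {a, c} ∪ {d}
  (now 7)
Round 3: +1 →
  {b}  = complement {a, c, d}
  (now 8)
Round 4: no new sets; the family is a σ-algebra.

σ(ℰ) = { ∅, {b}, {d}, {a, c}, {b, d}, {a, b, c}, {a, c, d}, S }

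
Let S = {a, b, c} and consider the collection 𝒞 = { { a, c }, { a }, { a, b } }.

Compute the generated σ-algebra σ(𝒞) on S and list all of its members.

Seed the family with 𝒞 together with ∅ and S: { ∅, { a }, { a, b }, { a, c }, S }.
Pass 1 (3 new):
  { b }  = ᶜ of { a, c }
  { c }  = ᶜ of { a, b }
  { b, c }  = ᶜ of { a }
  [8 total]
Pass 2: stable.

σ(𝒞) = { ∅, { a }, { b }, { c }, { a, b }, { a, c }, { b, c }, S }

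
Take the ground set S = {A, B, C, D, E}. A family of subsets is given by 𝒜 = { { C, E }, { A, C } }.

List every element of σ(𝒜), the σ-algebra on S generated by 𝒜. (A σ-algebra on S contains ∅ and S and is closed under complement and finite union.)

Begin from { ∅, { A, C }, { C, E }, S } (that is, 𝒜 plus ∅ and S).
Step 1: +3 →
  { A, B, D }  = S∖{ C, E }
  { A, C, E }  = { C, E } ∪ { A, C }
  { B, D, E }  = S∖{ A, C }
  (now 7)
Step 2. New:
  { B, D }  = S∖{ A, C, E }
  { A, B, C, D }  = { A, C } ∪ { A, B, D }
  { A, B, D, E }  = { A, B, D } ∪ { B, D, E }
  { B, C, D, E }  = { C, E } ∪ { B, D, E }
  (now 11)
Step 3 adds 3:
  { A }  = S∖{ B, C, D, E }
  { C }  = S∖{ A, B, D, E }
  { E }  = S∖{ A, B, C, D }
  (now 14)
Step 4. New:
  { A, E }  = { E } ∪ { A }
  { B, C, D }  = { C } ∪ { B, D }
  (now 16)
After Step 5 the family is unchanged; done.

σ(𝒜) = { ∅, { A }, { C }, { E }, { A, C }, { A, E }, { B, D }, { C, E }, { A, B, D }, { A, C, E }, { B, C, D }, { B, D, E }, { A, B, C, D }, { A, B, D, E }, { B, C, D, E }, S }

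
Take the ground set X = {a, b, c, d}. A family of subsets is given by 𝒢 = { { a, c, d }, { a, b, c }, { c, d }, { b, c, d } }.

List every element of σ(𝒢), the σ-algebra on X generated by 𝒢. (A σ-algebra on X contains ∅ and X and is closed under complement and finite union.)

Seed the family with 𝒢 together with ∅ and X: { ∅, { c, d }, { a, b, c }, { a, c, d }, { b, c, d }, X }.
Round 1: 4 new —
  { a }  = ᶜ of { b, c, d }
  { b }  = ᶜ of { a, c, d }
  { d }  = ᶜ of { a, b, c }
  { a, b }  = ᶜ of { c, d }
  [10 total]
Round 2 (3 new):
  { a, d }  = { d } ∪ { a }
  { b, d }  = { b } ∪ { d }
  { a, b, d }  = { a, b } ∪ { d }
  [13 total]
Round 3: 3 new —
  { c }  = ᶜ of { a, b, d }
  { a, c }  = ᶜ of { b, d }
  { b, c }  = ᶜ of { a, d }
  [16 total]
Round 4: closed — nothing new.

σ(𝒢) = { ∅, { a }, { b }, { c }, { d }, { a, b }, { a, c }, { a, d }, { b, c }, { b, d }, { c, d }, { a, b, c }, { a, b, d }, { a, c, d }, { b, c, d }, X }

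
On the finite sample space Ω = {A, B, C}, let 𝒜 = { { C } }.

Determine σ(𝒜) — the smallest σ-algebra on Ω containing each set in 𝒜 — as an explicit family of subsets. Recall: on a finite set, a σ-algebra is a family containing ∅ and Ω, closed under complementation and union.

|σ(𝒜)| = 4.  σ(𝒜) = { {}, { C }, { A, B }, Ω }

Trace:
Seed the family with 𝒜 together with ∅ and Ω: { {}, { C }, Ω }.
Iteration 1: 1 new —
  { A, B }  = ᶜ of { C }
  (now 4)
Iteration 2 adds nothing — fixpoint reached.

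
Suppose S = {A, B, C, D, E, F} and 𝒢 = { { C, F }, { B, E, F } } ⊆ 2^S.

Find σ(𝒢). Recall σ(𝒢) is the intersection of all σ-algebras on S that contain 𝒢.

Seed the family with 𝒢 together with ∅ and S: { {  }, { C, F }, { B, E, F }, S }.
Iteration 1: +3 →
  { A, C, D }  = S∖{ B, E, F }
  { A, B, D, E }  = S∖{ C, F }
  { B, C, E, F }  = { C, F } ∪ { B, E, F }
  [7 total]
Iteration 2: 4 new —
  { A, D }  = S∖{ B, C, E, F }
  { A, C, D, F }  = { A, C, D } ∪ { C, F }
  { A, B, C, D, E }  = { A, C, D } ∪ { A, B, D, E }
  { A, B, D, E, F }  = { B, E, F } ∪ { A, B, D, E }
  [11 total]
Iteration 3 (3 new):
  { C }  = S∖{ A, B, D, E, F }
  { F }  = S∖{ A, B, C, D, E }
  { B, E }  = S∖{ A, C, D, F }
  [14 total]
Iteration 4 adds 2:
  { A, D, F }  = { A, D } ∪ { F }
  { B, C, E }  = { C } ∪ { B, E }
  [16 total]
Iteration 5 adds nothing — fixpoint reached.

σ(𝒢) = { {  }, { C }, { F }, { A, D }, { B, E }, { C, F }, { A, C, D }, { A, D, F }, { B, C, E }, { B, E, F }, { A, B, D, E }, { A, C, D, F }, { B, C, E, F }, { A, B, C, D, E }, { A, B, D, E, F }, S }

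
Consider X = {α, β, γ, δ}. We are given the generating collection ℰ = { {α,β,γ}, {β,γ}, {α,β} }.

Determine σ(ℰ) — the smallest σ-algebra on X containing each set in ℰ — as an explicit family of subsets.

|σ(ℰ)| = 16.  σ(ℰ) = { ∅, {α}, {β}, {γ}, {δ}, {α,β}, {α,γ}, {α,δ}, {β,γ}, {β,δ}, {γ,δ}, {α,β,γ}, {α,β,δ}, {α,γ,δ}, {β,γ,δ}, X }

Trace:
Take S₀ = ℰ ∪ {∅, X} = { ∅, {α,β}, {β,γ}, {α,β,γ}, X }.
Step 1 adds 3:
  {δ}  = complement {α,β,γ}
  {α,δ}  = complement {β,γ}
  {γ,δ}  = complement {α,β}
  (now 8)
Step 2. New:
  {α,β,δ}  = {δ} ∪ {α,β}
  {α,γ,δ}  = {γ,δ} ∪ {α,δ}
  {β,γ,δ}  = {δ} ∪ {β,γ}
  (now 11)
Step 3. New:
  {α}  = complement {β,γ,δ}
  {β}  = complement {α,γ,δ}
  {γ}  = complement {α,β,δ}
  (now 14)
Step 4: +2 →
  {α,γ}  = {γ} ∪ {α}
  {β,δ}  = {δ} ∪ {β}
  (now 16)
Step 5: stable.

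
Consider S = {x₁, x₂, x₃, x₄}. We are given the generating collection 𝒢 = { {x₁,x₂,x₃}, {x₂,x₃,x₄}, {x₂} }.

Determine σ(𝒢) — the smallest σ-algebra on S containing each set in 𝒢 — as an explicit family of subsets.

Seed the family with 𝒢 together with ∅ and S: { {}, {x₂}, {x₁,x₂,x₃}, {x₂,x₃,x₄}, S }.
Step 1 (3 new):
  {x₁}  = S∖{x₂,x₃,x₄}
  {x₄}  = S∖{x₁,x₂,x₃}
  {x₁,x₃,x₄}  = S∖{x₂}
  — 8 sets.
Step 2. New:
  {x₁,x₂}  = {x₂} ∪ {x₁}
  {x₁,x₄}  = {x₄} ∪ {x₁}
  {x₂,x₄}  = {x₄} ∪ {x₂}
  — 11 sets.
Step 3 adds 4:
  {x₁,x₃}  = S∖{x₂,x₄}
  {x₂,x₃}  = S∖{x₁,x₄}
  {x₃,x₄}  = S∖{x₁,x₂}
  {x₁,x₂,x₄}  = {x₁,x₄} ∪ {x₁,x₂}
  — 15 sets.
Step 4 (1 new):
  {x₃}  = S∖{x₁,x₂,x₄}
  — 16 sets.
Step 5 adds nothing — fixpoint reached.

Therefore σ(𝒢) = { {}, {x₁}, {x₂}, {x₃}, {x₄}, {x₁,x₂}, {x₁,x₃}, {x₁,x₄}, {x₂,x₃}, {x₂,x₄}, {x₃,x₄}, {x₁,x₂,x₃}, {x₁,x₂,x₄}, {x₁,x₃,x₄}, {x₂,x₃,x₄}, S } (|σ(𝒢)| = 16).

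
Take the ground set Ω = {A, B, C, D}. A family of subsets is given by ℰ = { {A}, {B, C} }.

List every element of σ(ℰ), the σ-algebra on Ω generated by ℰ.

σ(ℰ) = { {}, {A}, {D}, {A, D}, {B, C}, {A, B, C}, {B, C, D}, Ω }

Trace:
Seed the family with ℰ together with ∅ and Ω: { {}, {A}, {B, C}, Ω }.
Step 1: 3 new —
  {A, D}  = Ω∖{B, C}
  {A, B, C}  = {B, C} ∪ {A}
  {B, C, D}  = Ω∖{A}
  — 7 sets.
Step 2. New:
  {D}  = Ω∖{A, B, C}
  — 8 sets.
Step 3: already closed under ᶜ and ∪.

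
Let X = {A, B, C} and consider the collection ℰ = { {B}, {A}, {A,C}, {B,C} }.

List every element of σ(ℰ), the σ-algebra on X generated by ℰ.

Answer: σ(ℰ) = { {}, {A}, {B}, {C}, {A,B}, {A,C}, {B,C}, X }

Trace:
Begin from { {}, {A}, {B}, {A,C}, {B,C}, X } (that is, ℰ plus ∅ and X).
Step 1 adds 1:
  {A,B}  = {B} ∪ {A}
  (now 7)
Step 2. New:
  {C}  = {A,B}ᶜ
  (now 8)
Step 3: closed — nothing new.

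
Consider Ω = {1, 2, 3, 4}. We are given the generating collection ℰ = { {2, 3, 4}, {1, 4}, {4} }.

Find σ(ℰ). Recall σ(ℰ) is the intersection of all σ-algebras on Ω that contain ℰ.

σ(ℰ) = { {}, {1}, {4}, {1, 4}, {2, 3}, {1, 2, 3}, {2, 3, 4}, Ω }

Trace:
Begin from { {}, {4}, {1, 4}, {2, 3, 4}, Ω } (that is, ℰ plus ∅ and Ω).
Step 1 (3 new):
  {1}  = Ω∖{2, 3, 4}
  {2, 3}  = Ω∖{1, 4}
  {1, 2, 3}  = Ω∖{4}
  [8 total]
Step 2: closed — nothing new.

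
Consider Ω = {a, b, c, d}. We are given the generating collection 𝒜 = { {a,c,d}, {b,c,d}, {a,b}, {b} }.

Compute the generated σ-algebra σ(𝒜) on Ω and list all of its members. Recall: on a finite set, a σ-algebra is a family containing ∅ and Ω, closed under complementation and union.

Seed the family with 𝒜 together with ∅ and Ω: { {}, {b}, {a,b}, {a,c,d}, {b,c,d}, Ω }.
Pass 1 adds 2:
  {a}  = Ω∖{b,c,d}
  {c,d}  = Ω∖{a,b}
  [8 total]
Pass 2: no new sets; the family is a σ-algebra.

Hence σ(𝒜) has 8 members: { {}, {a}, {b}, {a,b}, {c,d}, {a,c,d}, {b,c,d}, Ω }.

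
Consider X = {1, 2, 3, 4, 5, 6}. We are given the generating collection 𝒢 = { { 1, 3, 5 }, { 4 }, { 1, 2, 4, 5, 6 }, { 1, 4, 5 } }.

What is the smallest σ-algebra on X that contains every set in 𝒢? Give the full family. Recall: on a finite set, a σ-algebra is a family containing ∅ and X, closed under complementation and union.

Answer: σ(𝒢) = { ∅, { 3 }, { 4 }, { 1, 5 }, { 2, 6 }, { 3, 4 }, { 1, 3, 5 }, { 1, 4, 5 }, { 2, 3, 6 }, { 2, 4, 6 }, { 1, 2, 5, 6 }, { 1, 3, 4, 5 }, { 2, 3, 4, 6 }, { 1, 2, 3, 5, 6 }, { 1, 2, 4, 5, 6 }, X }

Derivation:
Seed the family with 𝒢 together with ∅ and X: { ∅, { 4 }, { 1, 3, 5 }, { 1, 4, 5 }, { 1, 2, 4, 5, 6 }, X }.
Pass 1 (5 new):
  { 3 }  = X∖{ 1, 2, 4, 5, 6 }
  { 2, 3, 6 }  = X∖{ 1, 4, 5 }
  { 2, 4, 6 }  = X∖{ 1, 3, 5 }
  { 1, 3, 4, 5 }  = { 1, 4, 5 } ∪ { 1, 3, 5 }
  { 1, 2, 3, 5, 6 }  = X∖{ 4 }
  [11 total]
Pass 2 adds 3:
  { 2, 6 }  = X∖{ 1, 3, 4, 5 }
  { 3, 4 }  = { 3 } ∪ { 4 }
  { 2, 3, 4, 6 }  = { 2, 4, 6 } ∪ { 2, 3, 6 }
  [14 total]
Pass 3. New:
  { 1, 5 }  = X∖{ 2, 3, 4, 6 }
  { 1, 2, 5, 6 }  = X∖{ 3, 4 }
  [16 total]
Pass 4 adds nothing — fixpoint reached.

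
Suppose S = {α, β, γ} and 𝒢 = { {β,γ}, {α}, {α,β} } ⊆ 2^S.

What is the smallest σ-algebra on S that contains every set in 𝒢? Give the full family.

σ(𝒢) (8 sets): { {}, {α}, {β}, {γ}, {α,β}, {α,γ}, {β,γ}, S }

Check:
Begin from { {}, {α}, {α,β}, {β,γ}, S } (that is, 𝒢 plus ∅ and S).
Iteration 1: 1 new —
  {γ}  = ᶜ of {α,β}
  [6 total]
Iteration 2 adds 1:
  {α,γ}  = {γ} ∪ {α}
  [7 total]
Iteration 3: 1 new —
  {β}  = ᶜ of {α,γ}
  [8 total]
Iteration 4: already closed under ᶜ and ∪.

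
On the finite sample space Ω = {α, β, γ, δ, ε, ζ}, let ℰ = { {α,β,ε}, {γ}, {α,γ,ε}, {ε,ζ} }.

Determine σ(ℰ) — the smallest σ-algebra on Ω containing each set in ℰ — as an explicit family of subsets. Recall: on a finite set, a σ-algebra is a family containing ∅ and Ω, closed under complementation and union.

Seed the family with ℰ together with ∅ and Ω: { {}, {γ}, {ε,ζ}, {α,β,ε}, {α,γ,ε}, Ω }.
Step 1: +8 →
  {β,δ,ζ}  = {α,γ,ε}ᶜ
  {γ,δ,ζ}  = {α,β,ε}ᶜ
  {γ,ε,ζ}  = {γ} ∪ {ε,ζ}
  {α,β,γ,δ}  = {ε,ζ}ᶜ
  {α,β,γ,ε}  = {γ} ∪ {α,β,ε}
  {α,β,ε,ζ}  = {α,β,ε} ∪ {ε,ζ}
  {α,γ,ε,ζ}  = {ε,ζ} ∪ {α,γ,ε}
  {α,β,δ,ε,ζ}  = {γ}ᶜ
  |family| = 14
Step 2: +12 →
  {β,δ}  = {α,γ,ε,ζ}ᶜ
  {γ,δ}  = {α,β,ε,ζ}ᶜ
  {δ,ζ}  = {α,β,γ,ε}ᶜ
  {α,β,δ}  = {γ,ε,ζ}ᶜ
  {β,γ,δ,ζ}  = {β,δ,ζ} ∪ {γ}
  {β,δ,ε,ζ}  = {β,δ,ζ} ∪ {ε,ζ}
  {γ,δ,ε,ζ}  = {ε,ζ} ∪ {γ,δ,ζ}
  {α,β,γ,δ,ε}  = {α,γ,ε} ∪ {α,β,γ,δ}
  {α,β,γ,δ,ζ}  = {β,δ,ζ} ∪ {α,β,γ,δ}
  {α,β,γ,ε,ζ}  = {α,γ,ε,ζ} ∪ {α,β,ε}
  {α,γ,δ,ε,ζ}  = {α,γ,ε,ζ} ∪ {γ,δ,ζ}
  {β,γ,δ,ε,ζ}  = {β,δ,ζ} ∪ {γ,ε,ζ}
  |family| = 26
Step 3: +13 →
  {α}  = {β,γ,δ,ε,ζ}ᶜ
  {β}  = {α,γ,δ,ε,ζ}ᶜ
  {δ}  = {α,β,γ,ε,ζ}ᶜ
  {ε}  = {α,β,γ,δ,ζ}ᶜ
  {ζ}  = {α,β,γ,δ,ε}ᶜ
  {α,β}  = {γ,δ,ε,ζ}ᶜ
  {α,γ}  = {β,δ,ε,ζ}ᶜ
  {α,ε}  = {β,γ,δ,ζ}ᶜ
  {β,γ,δ}  = {γ,δ} ∪ {β,δ}
  {δ,ε,ζ}  = {ε,ζ} ∪ {δ,ζ}
  {α,β,δ,ε}  = {β,δ} ∪ {α,β,ε}
  {α,β,δ,ζ}  = {β,δ,ζ} ∪ {α,β,δ}
  {α,γ,δ,ε}  = {γ,δ} ∪ {α,γ,ε}
  |family| = 39
Step 4 adds 22:
  {α,δ}  = {δ} ∪ {α}
  {α,ζ}  = {α} ∪ {ζ}
  {β,γ}  = {β} ∪ {γ}
  {β,ε}  = {β} ∪ {ε}
  {β,ζ}  = {α,γ,δ,ε}ᶜ
  {γ,ε}  = {α,β,δ,ζ}ᶜ
  {γ,ζ}  = {α,β,δ,ε}ᶜ
  {δ,ε}  = {δ} ∪ {ε}
  {α,β,γ}  = {δ,ε,ζ}ᶜ
  {α,β,ζ}  = {α,β} ∪ {ζ}
  {α,γ,δ}  = {γ,δ} ∪ {α,γ}
  {α,γ,ζ}  = {α,γ} ∪ {ζ}
  {α,δ,ε}  = {δ} ∪ {α,ε}
  {α,δ,ζ}  = {α} ∪ {δ,ζ}
  {α,ε,ζ}  = {β,γ,δ}ᶜ
  {β,δ,ε}  = {β,δ} ∪ {ε}
  {β,ε,ζ}  = {β} ∪ {ε,ζ}
  {γ,δ,ε}  = {γ,δ} ∪ {ε}
  {α,γ,δ,ζ}  = {α,γ} ∪ {γ,δ,ζ}
  {α,δ,ε,ζ}  = {δ,ε,ζ} ∪ {α}
  {β,γ,δ,ε}  = {β,γ,δ} ∪ {ε}
  {β,γ,ε,ζ}  = {β} ∪ {γ,ε,ζ}
  |family| = 61
Step 5: +3 →
  {β,γ,ε}  = {α,δ,ζ}ᶜ
  {β,γ,ζ}  = {α,δ,ε}ᶜ
  {α,β,γ,ζ}  = {δ,ε}ᶜ
  |family| = 64
Step 6: already closed under ᶜ and ∪.

σ(ℰ) = { {}, {α}, {β}, {γ}, {δ}, {ε}, {ζ}, {α,β}, {α,γ}, {α,δ}, {α,ε}, {α,ζ}, {β,γ}, {β,δ}, {β,ε}, {β,ζ}, {γ,δ}, {γ,ε}, {γ,ζ}, {δ,ε}, {δ,ζ}, {ε,ζ}, {α,β,γ}, {α,β,δ}, {α,β,ε}, {α,β,ζ}, {α,γ,δ}, {α,γ,ε}, {α,γ,ζ}, {α,δ,ε}, {α,δ,ζ}, {α,ε,ζ}, {β,γ,δ}, {β,γ,ε}, {β,γ,ζ}, {β,δ,ε}, {β,δ,ζ}, {β,ε,ζ}, {γ,δ,ε}, {γ,δ,ζ}, {γ,ε,ζ}, {δ,ε,ζ}, {α,β,γ,δ}, {α,β,γ,ε}, {α,β,γ,ζ}, {α,β,δ,ε}, {α,β,δ,ζ}, {α,β,ε,ζ}, {α,γ,δ,ε}, {α,γ,δ,ζ}, {α,γ,ε,ζ}, {α,δ,ε,ζ}, {β,γ,δ,ε}, {β,γ,δ,ζ}, {β,γ,ε,ζ}, {β,δ,ε,ζ}, {γ,δ,ε,ζ}, {α,β,γ,δ,ε}, {α,β,γ,δ,ζ}, {α,β,γ,ε,ζ}, {α,β,δ,ε,ζ}, {α,γ,δ,ε,ζ}, {β,γ,δ,ε,ζ}, Ω }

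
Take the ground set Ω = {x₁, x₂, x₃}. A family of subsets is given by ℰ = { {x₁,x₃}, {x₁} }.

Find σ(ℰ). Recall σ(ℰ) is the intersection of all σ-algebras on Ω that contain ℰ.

σ(ℰ) = { {}, {x₁}, {x₂}, {x₃}, {x₁,x₂}, {x₁,x₃}, {x₂,x₃}, Ω }

Working:
Take S₀ = ℰ ∪ {∅, Ω} = { {}, {x₁}, {x₁,x₃}, Ω }.
Iteration 1 (2 new):
  {x₂}  = ᶜ of {x₁,x₃}
  {x₂,x₃}  = ᶜ of {x₁}
Iteration 2 (1 new):
  {x₁,x₂}  = {x₂} ∪ {x₁}
Iteration 3 adds 1:
  {x₃}  = ᶜ of {x₁,x₂}
After Iteration 4 the family is unchanged; done.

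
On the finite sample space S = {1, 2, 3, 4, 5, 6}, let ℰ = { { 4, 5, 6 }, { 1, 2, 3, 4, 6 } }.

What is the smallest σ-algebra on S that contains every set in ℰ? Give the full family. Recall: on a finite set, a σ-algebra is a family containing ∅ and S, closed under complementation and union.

Answer: σ(ℰ) = { {  }, { 5 }, { 4, 6 }, { 1, 2, 3 }, { 4, 5, 6 }, { 1, 2, 3, 5 }, { 1, 2, 3, 4, 6 }, S }

Trace:
Start: ℰ ∪ {∅, S} = { {  }, { 4, 5, 6 }, { 1, 2, 3, 4, 6 }, S }.
Step 1: 2 new —
  { 5 }  = { 1, 2, 3, 4, 6 }ᶜ
  { 1, 2, 3 }  = { 4, 5, 6 }ᶜ
  |family| = 6
Step 2. New:
  { 1, 2, 3, 5 }  = { 1, 2, 3 } ∪ { 5 }
  |family| = 7
Step 3 adds 1:
  { 4, 6 }  = { 1, 2, 3, 5 }ᶜ
  |family| = 8
Step 4: closed — nothing new.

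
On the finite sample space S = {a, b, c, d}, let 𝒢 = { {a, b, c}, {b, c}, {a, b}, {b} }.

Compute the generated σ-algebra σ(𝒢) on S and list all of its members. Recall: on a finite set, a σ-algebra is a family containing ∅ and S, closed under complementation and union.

Seed the family with 𝒢 together with ∅ and S: { {}, {b}, {a, b}, {b, c}, {a, b, c}, S }.
Round 1: 4 new —
  {d}  = S∖{a, b, c}
  {a, d}  = S∖{b, c}
  {c, d}  = S∖{a, b}
  {a, c, d}  = S∖{b}
  — 10 sets.
Round 2: +3 →
  {b, d}  = {b} ∪ {d}
  {a, b, d}  = {a, b} ∪ {a, d}
  {b, c, d}  = {c, d} ∪ {b}
  — 13 sets.
Round 3 adds 3:
  {a}  = S∖{b, c, d}
  {c}  = S∖{a, b, d}
  {a, c}  = S∖{b, d}
  — 16 sets.
Round 4 adds nothing — fixpoint reached.

|σ(𝒢)| = 16.  σ(𝒢) = { {}, {a}, {b}, {c}, {d}, {a, b}, {a, c}, {a, d}, {b, c}, {b, d}, {c, d}, {a, b, c}, {a, b, d}, {a, c, d}, {b, c, d}, S }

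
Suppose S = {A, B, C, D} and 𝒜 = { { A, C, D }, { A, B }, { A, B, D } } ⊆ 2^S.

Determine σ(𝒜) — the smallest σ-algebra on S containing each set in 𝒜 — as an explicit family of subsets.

|σ(𝒜)| = 16.  σ(𝒜) = { {  }, { A }, { B }, { C }, { D }, { A, B }, { A, C }, { A, D }, { B, C }, { B, D }, { C, D }, { A, B, C }, { A, B, D }, { A, C, D }, { B, C, D }, S }

Derivation:
Begin from { {  }, { A, B }, { A, B, D }, { A, C, D }, S } (that is, 𝒜 plus ∅ and S).
Round 1: 3 new —
  { B }  = S∖{ A, C, D }
  { C }  = S∖{ A, B, D }
  { C, D }  = S∖{ A, B }
  [8 total]
Round 2 adds 3:
  { B, C }  = { C } ∪ { B }
  { A, B, C }  = { C } ∪ { A, B }
  { B, C, D }  = { B } ∪ { C, D }
  [11 total]
Round 3: 3 new —
  { A }  = S∖{ B, C, D }
  { D }  = S∖{ A, B, C }
  { A, D }  = S∖{ B, C }
  [14 total]
Round 4 adds 2:
  { A, C }  = { C } ∪ { A }
  { B, D }  = { D } ∪ { B }
  [16 total]
Round 5: already closed under ᶜ and ∪.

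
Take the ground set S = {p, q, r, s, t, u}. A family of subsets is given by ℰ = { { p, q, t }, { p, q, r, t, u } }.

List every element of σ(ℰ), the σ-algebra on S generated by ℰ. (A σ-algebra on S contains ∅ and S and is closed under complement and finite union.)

Take S₀ = ℰ ∪ {∅, S} = { {}, { p, q, t }, { p, q, r, t, u }, S }.
Iteration 1: +2 →
  { s }  = { p, q, r, t, u }ᶜ
  { r, s, u }  = { p, q, t }ᶜ
  [6 total]
Iteration 2 adds 1:
  { p, q, s, t }  = { p, q, t } ∪ { s }
  [7 total]
Iteration 3. New:
  { r, u }  = { p, q, s, t }ᶜ
  [8 total]
Iteration 4: already closed under ᶜ and ∪.

Hence σ(ℰ) has 8 members: { {}, { s }, { r, u }, { p, q, t }, { r, s, u }, { p, q, s, t }, { p, q, r, t, u }, S }.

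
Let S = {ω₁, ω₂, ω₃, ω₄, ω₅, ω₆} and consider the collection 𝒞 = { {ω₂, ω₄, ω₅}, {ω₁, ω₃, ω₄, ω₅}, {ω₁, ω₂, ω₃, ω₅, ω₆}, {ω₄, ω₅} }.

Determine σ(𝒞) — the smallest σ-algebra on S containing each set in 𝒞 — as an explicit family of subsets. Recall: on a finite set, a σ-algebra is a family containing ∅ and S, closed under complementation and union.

Initial family (6 sets): { ∅, {ω₄, ω₅}, {ω₂, ω₄, ω₅}, {ω₁, ω₃, ω₄, ω₅}, {ω₁, ω₂, ω₃, ω₅, ω₆}, S }.
Step 1: +5 →
  {ω₄}  = {ω₁, ω₂, ω₃, ω₅, ω₆}ᶜ
  {ω₂, ω₆}  = {ω₁, ω₃, ω₄, ω₅}ᶜ
  {ω₁, ω₃, ω₆}  = {ω₂, ω₄, ω₅}ᶜ
  {ω₁, ω₂, ω₃, ω₆}  = {ω₄, ω₅}ᶜ
  {ω₁, ω₂, ω₃, ω₄, ω₅}  = {ω₁, ω₃, ω₄, ω₅} ∪ {ω₂, ω₄, ω₅}
  |family| = 11
Step 2: 6 new —
  {ω₆}  = {ω₁, ω₂, ω₃, ω₄, ω₅}ᶜ
  {ω₂, ω₄, ω₆}  = {ω₂, ω₆} ∪ {ω₄}
  {ω₁, ω₃, ω₄, ω₆}  = {ω₁, ω₃, ω₆} ∪ {ω₄}
  {ω₂, ω₄, ω₅, ω₆}  = {ω₂, ω₆} ∪ {ω₄, ω₅}
  {ω₁, ω₂, ω₃, ω₄, ω₆}  = {ω₁, ω₂, ω₃, ω₆} ∪ {ω₄}
  {ω₁, ω₃, ω₄, ω₅, ω₆}  = {ω₁, ω₃, ω₆} ∪ {ω₄, ω₅}
  |family| = 17
Step 3 (7 new):
  {ω₂}  = {ω₁, ω₃, ω₄, ω₅, ω₆}ᶜ
  {ω₅}  = {ω₁, ω₂, ω₃, ω₄, ω₆}ᶜ
  {ω₁, ω₃}  = {ω₂, ω₄, ω₅, ω₆}ᶜ
  {ω₂, ω₅}  = {ω₁, ω₃, ω₄, ω₆}ᶜ
  {ω₄, ω₆}  = {ω₄} ∪ {ω₆}
  {ω₁, ω₃, ω₅}  = {ω₂, ω₄, ω₆}ᶜ
  {ω₄, ω₅, ω₆}  = {ω₄, ω₅} ∪ {ω₆}
  |family| = 24
Step 4 adds 7:
  {ω₂, ω₄}  = {ω₂} ∪ {ω₄}
  {ω₅, ω₆}  = {ω₆} ∪ {ω₅}
  {ω₁, ω₂, ω₃}  = {ω₄, ω₅, ω₆}ᶜ
  {ω₁, ω₃, ω₄}  = {ω₁, ω₃} ∪ {ω₄}
  {ω₂, ω₅, ω₆}  = {ω₂, ω₅} ∪ {ω₂, ω₆}
  {ω₁, ω₂, ω₃, ω₅}  = {ω₄, ω₆}ᶜ
  {ω₁, ω₃, ω₅, ω₆}  = {ω₁, ω₃, ω₆} ∪ {ω₁, ω₃, ω₅}
  |family| = 31
Step 5 adds 1:
  {ω₁, ω₂, ω₃, ω₄}  = {ω₅, ω₆}ᶜ
  |family| = 32
Step 6 adds nothing — fixpoint reached.

σ(𝒞) = { ∅, {ω₂}, {ω₄}, {ω₅}, {ω₆}, {ω₁, ω₃}, {ω₂, ω₄}, {ω₂, ω₅}, {ω₂, ω₆}, {ω₄, ω₅}, {ω₄, ω₆}, {ω₅, ω₆}, {ω₁, ω₂, ω₃}, {ω₁, ω₃, ω₄}, {ω₁, ω₃, ω₅}, {ω₁, ω₃, ω₆}, {ω₂, ω₄, ω₅}, {ω₂, ω₄, ω₆}, {ω₂, ω₅, ω₆}, {ω₄, ω₅, ω₆}, {ω₁, ω₂, ω₃, ω₄}, {ω₁, ω₂, ω₃, ω₅}, {ω₁, ω₂, ω₃, ω₆}, {ω₁, ω₃, ω₄, ω₅}, {ω₁, ω₃, ω₄, ω₆}, {ω₁, ω₃, ω₅, ω₆}, {ω₂, ω₄, ω₅, ω₆}, {ω₁, ω₂, ω₃, ω₄, ω₅}, {ω₁, ω₂, ω₃, ω₄, ω₆}, {ω₁, ω₂, ω₃, ω₅, ω₆}, {ω₁, ω₃, ω₄, ω₅, ω₆}, S }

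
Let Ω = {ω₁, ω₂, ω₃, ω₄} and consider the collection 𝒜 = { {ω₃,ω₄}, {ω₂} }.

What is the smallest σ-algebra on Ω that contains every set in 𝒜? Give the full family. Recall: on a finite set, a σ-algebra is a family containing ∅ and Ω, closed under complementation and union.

Answer: σ(𝒜) = { {}, {ω₁}, {ω₂}, {ω₁,ω₂}, {ω₃,ω₄}, {ω₁,ω₃,ω₄}, {ω₂,ω₃,ω₄}, Ω }

Trace:
Begin from { {}, {ω₂}, {ω₃,ω₄}, Ω } (that is, 𝒜 plus ∅ and Ω).
Step 1: 3 new —
  {ω₁,ω₂}  = complement {ω₃,ω₄}
  {ω₁,ω₃,ω₄}  = complement {ω₂}
  {ω₂,ω₃,ω₄}  = {ω₂} ∪ {ω₃,ω₄}
  — 7 sets.
Step 2: 1 new —
  {ω₁}  = complement {ω₂,ω₃,ω₄}
  — 8 sets.
Step 3: closed — nothing new.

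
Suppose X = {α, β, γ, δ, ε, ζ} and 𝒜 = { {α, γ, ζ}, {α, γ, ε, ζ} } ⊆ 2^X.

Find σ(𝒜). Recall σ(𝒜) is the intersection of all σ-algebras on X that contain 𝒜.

Begin from { {}, {α, γ, ζ}, {α, γ, ε, ζ}, X } (that is, 𝒜 plus ∅ and X).
Pass 1 adds 2:
  {β, δ}  = ᶜ of {α, γ, ε, ζ}
  {β, δ, ε}  = ᶜ of {α, γ, ζ}
  [6 total]
Pass 2. New:
  {α, β, γ, δ, ζ}  = {α, γ, ζ} ∪ {β, δ}
  [7 total]
Pass 3: +1 →
  {ε}  = ᶜ of {α, β, γ, δ, ζ}
  [8 total]
After Pass 4 the family is unchanged; done.

|σ(𝒜)| = 8.  σ(𝒜) = { {}, {ε}, {β, δ}, {α, γ, ζ}, {β, δ, ε}, {α, γ, ε, ζ}, {α, β, γ, δ, ζ}, X }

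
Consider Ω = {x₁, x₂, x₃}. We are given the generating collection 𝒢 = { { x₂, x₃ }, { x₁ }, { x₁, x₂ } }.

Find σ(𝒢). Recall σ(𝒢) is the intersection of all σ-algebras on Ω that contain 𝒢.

Answer: σ(𝒢) = { {  }, { x₁ }, { x₂ }, { x₃ }, { x₁, x₂ }, { x₁, x₃ }, { x₂, x₃ }, Ω }

Check:
Seed the family with 𝒢 together with ∅ and Ω: { {  }, { x₁ }, { x₁, x₂ }, { x₂, x₃ }, Ω }.
Iteration 1: 1 new —
  { x₃ }  = ᶜ of { x₁, x₂ }
Iteration 2. New:
  { x₁, x₃ }  = { x₃ } ∪ { x₁ }
Iteration 3: 1 new —
  { x₂ }  = ᶜ of { x₁, x₃ }
After Iteration 4 the family is unchanged; done.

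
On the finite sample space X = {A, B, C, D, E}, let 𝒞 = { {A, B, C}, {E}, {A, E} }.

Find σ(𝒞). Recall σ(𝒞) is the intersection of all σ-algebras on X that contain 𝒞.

|σ(𝒞)| = 16.  σ(𝒞) = { ∅, {A}, {D}, {E}, {A, D}, {A, E}, {B, C}, {D, E}, {A, B, C}, {A, D, E}, {B, C, D}, {B, C, E}, {A, B, C, D}, {A, B, C, E}, {B, C, D, E}, X }

Check:
Seed the family with 𝒞 together with ∅ and X: { ∅, {E}, {A, E}, {A, B, C}, X }.
Step 1 (4 new):
  {D, E}  = complement {A, B, C}
  {B, C, D}  = complement {A, E}
  {A, B, C, D}  = complement {E}
  {A, B, C, E}  = {A, B, C} ∪ {A, E}
  (now 9)
Step 2 adds 3:
  {D}  = complement {A, B, C, E}
  {A, D, E}  = {D, E} ∪ {A, E}
  {B, C, D, E}  = {B, C, D} ∪ {E}
  (now 12)
Step 3: +2 →
  {A}  = complement {B, C, D, E}
  {B, C}  = complement {A, D, E}
  (now 14)
Step 4 (2 new):
  {A, D}  = {D} ∪ {A}
  {B, C, E}  = {B, C} ∪ {E}
  (now 16)
Step 5: already closed under ᶜ and ∪.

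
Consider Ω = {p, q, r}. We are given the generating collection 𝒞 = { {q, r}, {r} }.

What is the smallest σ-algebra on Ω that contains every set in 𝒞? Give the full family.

Answer: σ(𝒞) = { {}, {p}, {q}, {r}, {p, q}, {p, r}, {q, r}, Ω }

Check:
Start: 𝒞 ∪ {∅, Ω} = { {}, {r}, {q, r}, Ω }.
Round 1: +2 →
  {p}  = Ω∖{q, r}
  {p, q}  = Ω∖{r}
  (now 6)
Round 2. New:
  {p, r}  = {r} ∪ {p}
  (now 7)
Round 3. New:
  {q}  = Ω∖{p, r}
  (now 8)
After Round 4 the family is unchanged; done.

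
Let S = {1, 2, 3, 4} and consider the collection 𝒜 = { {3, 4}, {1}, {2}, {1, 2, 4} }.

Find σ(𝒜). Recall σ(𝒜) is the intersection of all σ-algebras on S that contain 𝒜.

σ(𝒜) (16 sets): { {}, {1}, {2}, {3}, {4}, {1, 2}, {1, 3}, {1, 4}, {2, 3}, {2, 4}, {3, 4}, {1, 2, 3}, {1, 2, 4}, {1, 3, 4}, {2, 3, 4}, S }

Check:
Begin from { {}, {1}, {2}, {3, 4}, {1, 2, 4}, S } (that is, 𝒜 plus ∅ and S).
Step 1 adds 4:
  {3}  = {1, 2, 4}ᶜ
  {1, 2}  = {3, 4}ᶜ
  {1, 3, 4}  = {2}ᶜ
  {2, 3, 4}  = {1}ᶜ
  (now 10)
Step 2: +3 →
  {1, 3}  = {3} ∪ {1}
  {2, 3}  = {2} ∪ {3}
  {1, 2, 3}  = {1, 2} ∪ {3}
  (now 13)
Step 3 adds 3:
  {4}  = {1, 2, 3}ᶜ
  {1, 4}  = {2, 3}ᶜ
  {2, 4}  = {1, 3}ᶜ
  (now 16)
Step 4 adds nothing — fixpoint reached.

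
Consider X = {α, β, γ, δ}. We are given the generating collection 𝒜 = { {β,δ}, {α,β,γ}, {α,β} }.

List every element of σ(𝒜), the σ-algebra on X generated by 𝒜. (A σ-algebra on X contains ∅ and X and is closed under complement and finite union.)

Answer: σ(𝒜) = { {}, {α}, {β}, {γ}, {δ}, {α,β}, {α,γ}, {α,δ}, {β,γ}, {β,δ}, {γ,δ}, {α,β,γ}, {α,β,δ}, {α,γ,δ}, {β,γ,δ}, X }

Derivation:
Initial family (5 sets): { {}, {α,β}, {β,δ}, {α,β,γ}, X }.
Iteration 1: 4 new —
  {δ}  = X∖{α,β,γ}
  {α,γ}  = X∖{β,δ}
  {γ,δ}  = X∖{α,β}
  {α,β,δ}  = {α,β} ∪ {β,δ}
  |family| = 9
Iteration 2: +3 →
  {γ}  = X∖{α,β,δ}
  {α,γ,δ}  = {γ,δ} ∪ {α,γ}
  {β,γ,δ}  = {γ,δ} ∪ {β,δ}
  |family| = 12
Iteration 3: +2 →
  {α}  = X∖{β,γ,δ}
  {β}  = X∖{α,γ,δ}
  |family| = 14
Iteration 4 adds 2:
  {α,δ}  = {δ} ∪ {α}
  {β,γ}  = {γ} ∪ {β}
  |family| = 16
Iteration 5: already closed under ᶜ and ∪.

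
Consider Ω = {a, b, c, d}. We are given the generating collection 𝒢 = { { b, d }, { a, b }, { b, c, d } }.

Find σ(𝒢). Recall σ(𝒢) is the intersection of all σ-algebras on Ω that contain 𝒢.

Seed the family with 𝒢 together with ∅ and Ω: { {  }, { a, b }, { b, d }, { b, c, d }, Ω }.
Round 1 (4 new):
  { a }  = complement { b, c, d }
  { a, c }  = complement { b, d }
  { c, d }  = complement { a, b }
  { a, b, d }  = { a, b } ∪ { b, d }
  — 9 sets.
Round 2 adds 3:
  { c }  = complement { a, b, d }
  { a, b, c }  = { a, b } ∪ { a, c }
  { a, c, d }  = { c, d } ∪ { a, c }
  — 12 sets.
Round 3 (2 new):
  { b }  = complement { a, c, d }
  { d }  = complement { a, b, c }
  — 14 sets.
Round 4: 2 new —
  { a, d }  = { d } ∪ { a }
  { b, c }  = { c } ∪ { b }
  — 16 sets.
Round 5: closed — nothing new.

Therefore σ(𝒢) = { {  }, { a }, { b }, { c }, { d }, { a, b }, { a, c }, { a, d }, { b, c }, { b, d }, { c, d }, { a, b, c }, { a, b, d }, { a, c, d }, { b, c, d }, Ω } (|σ(𝒢)| = 16).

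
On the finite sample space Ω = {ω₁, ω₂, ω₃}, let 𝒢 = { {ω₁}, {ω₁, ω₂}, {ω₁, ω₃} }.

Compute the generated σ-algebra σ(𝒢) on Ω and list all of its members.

Initial family (5 sets): { {}, {ω₁}, {ω₁, ω₂}, {ω₁, ω₃}, Ω }.
Pass 1 (3 new):
  {ω₂}  = complement {ω₁, ω₃}
  {ω₃}  = complement {ω₁, ω₂}
  {ω₂, ω₃}  = complement {ω₁}
  [8 total]
Pass 2: no new sets; the family is a σ-algebra.

σ(𝒢) = { {}, {ω₁}, {ω₂}, {ω₃}, {ω₁, ω₂}, {ω₁, ω₃}, {ω₂, ω₃}, Ω }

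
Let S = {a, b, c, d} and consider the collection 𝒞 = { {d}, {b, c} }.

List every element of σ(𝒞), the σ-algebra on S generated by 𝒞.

Initial family (4 sets): { ∅, {d}, {b, c}, S }.
Step 1: +3 →
  {a, d}  = {b, c}ᶜ
  {a, b, c}  = {d}ᶜ
  {b, c, d}  = {d} ∪ {b, c}
  [7 total]
Step 2: 1 new —
  {a}  = {b, c, d}ᶜ
  [8 total]
Step 3: closed — nothing new.

Hence σ(𝒞) has 8 members: { ∅, {a}, {d}, {a, d}, {b, c}, {a, b, c}, {b, c, d}, S }.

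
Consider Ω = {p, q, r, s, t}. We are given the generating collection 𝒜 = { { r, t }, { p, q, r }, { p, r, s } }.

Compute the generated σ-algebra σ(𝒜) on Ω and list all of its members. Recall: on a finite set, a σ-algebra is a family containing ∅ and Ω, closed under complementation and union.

Seed the family with 𝒜 together with ∅ and Ω: { {}, { r, t }, { p, q, r }, { p, r, s }, Ω }.
Round 1 (6 new):
  { q, t }  = complement { p, r, s }
  { s, t }  = complement { p, q, r }
  { p, q, s }  = complement { r, t }
  { p, q, r, s }  = { p, r, s } ∪ { p, q, r }
  { p, q, r, t }  = { p, q, r } ∪ { r, t }
  { p, r, s, t }  = { p, r, s } ∪ { r, t }
  (now 11)
Round 2. New:
  { q }  = complement { p, r, s, t }
  { s }  = complement { p, q, r, t }
  { t }  = complement { p, q, r, s }
  { q, r, t }  = { q, t } ∪ { r, t }
  { q, s, t }  = { q, t } ∪ { s, t }
  { r, s, t }  = { s, t } ∪ { r, t }
  { p, q, s, t }  = { q, t } ∪ { p, q, s }
  (now 18)
Round 3: 6 new —
  { r }  = complement { p, q, s, t }
  { p, q }  = complement { r, s, t }
  { p, r }  = complement { q, s, t }
  { p, s }  = complement { q, r, t }
  { q, s }  = { s } ∪ { q }
  { q, r, s, t }  = { s, t } ∪ { q, r, t }
  (now 24)
Round 4: 7 new —
  { p }  = complement { q, r, s, t }
  { q, r }  = { q } ∪ { r }
  { r, s }  = { r } ∪ { s }
  { p, q, t }  = { q, t } ∪ { p, q }
  { p, r, t }  = complement { q, s }
  { p, s, t }  = { t } ∪ { p, s }
  { q, r, s }  = { r } ∪ { q, s }
  (now 31)
Round 5 (1 new):
  { p, t }  = complement { q, r, s }
  (now 32)
Round 6: closed — nothing new.

Hence σ(𝒜) has 32 members: { {}, { p }, { q }, { r }, { s }, { t }, { p, q }, { p, r }, { p, s }, { p, t }, { q, r }, { q, s }, { q, t }, { r, s }, { r, t }, { s, t }, { p, q, r }, { p, q, s }, { p, q, t }, { p, r, s }, { p, r, t }, { p, s, t }, { q, r, s }, { q, r, t }, { q, s, t }, { r, s, t }, { p, q, r, s }, { p, q, r, t }, { p, q, s, t }, { p, r, s, t }, { q, r, s, t }, Ω }.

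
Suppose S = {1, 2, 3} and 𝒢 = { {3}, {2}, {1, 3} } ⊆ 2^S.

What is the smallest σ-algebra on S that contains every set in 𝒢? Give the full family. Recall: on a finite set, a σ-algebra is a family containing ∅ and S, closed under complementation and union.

|σ(𝒢)| = 8.  σ(𝒢) = { ∅, {1}, {2}, {3}, {1, 2}, {1, 3}, {2, 3}, S }

Trace:
Seed the family with 𝒢 together with ∅ and S: { ∅, {2}, {3}, {1, 3}, S }.
Pass 1 adds 2:
  {1, 2}  = S∖{3}
  {2, 3}  = {3} ∪ {2}
  — 7 sets.
Pass 2 adds 1:
  {1}  = S∖{2, 3}
  — 8 sets.
Pass 3: stable.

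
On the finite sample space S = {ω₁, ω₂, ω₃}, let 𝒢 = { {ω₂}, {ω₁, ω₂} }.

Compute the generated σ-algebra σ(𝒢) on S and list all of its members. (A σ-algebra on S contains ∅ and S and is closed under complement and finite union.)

Take S₀ = 𝒢 ∪ {∅, S} = { {}, {ω₂}, {ω₁, ω₂}, S }.
Round 1 (2 new):
  {ω₃}  = complement {ω₁, ω₂}
  {ω₁, ω₃}  = complement {ω₂}
  (now 6)
Round 2: 1 new —
  {ω₂, ω₃}  = {ω₃} ∪ {ω₂}
  (now 7)
Round 3 (1 new):
  {ω₁}  = complement {ω₂, ω₃}
  (now 8)
Round 4: stable.

Therefore σ(𝒢) = { {}, {ω₁}, {ω₂}, {ω₃}, {ω₁, ω₂}, {ω₁, ω₃}, {ω₂, ω₃}, S } (|σ(𝒢)| = 8).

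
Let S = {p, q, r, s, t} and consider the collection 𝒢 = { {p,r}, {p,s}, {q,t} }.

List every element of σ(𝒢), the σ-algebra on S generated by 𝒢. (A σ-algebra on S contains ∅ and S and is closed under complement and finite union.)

σ(𝒢) (16 sets): { ∅, {p}, {r}, {s}, {p,r}, {p,s}, {q,t}, {r,s}, {p,q,t}, {p,r,s}, {q,r,t}, {q,s,t}, {p,q,r,t}, {p,q,s,t}, {q,r,s,t}, S }

Trace:
Take S₀ = 𝒢 ∪ {∅, S} = { ∅, {p,r}, {p,s}, {q,t}, S }.
Iteration 1 (5 new):
  {p,r,s}  = {q,t}ᶜ
  {q,r,t}  = {p,s}ᶜ
  {q,s,t}  = {p,r}ᶜ
  {p,q,r,t}  = {q,t} ∪ {p,r}
  {p,q,s,t}  = {q,t} ∪ {p,s}
  [10 total]
Iteration 2. New:
  {r}  = {p,q,s,t}ᶜ
  {s}  = {p,q,r,t}ᶜ
  {q,r,s,t}  = {q,r,t} ∪ {q,s,t}
  [13 total]
Iteration 3: 2 new —
  {p}  = {q,r,s,t}ᶜ
  {r,s}  = {r} ∪ {s}
  [15 total]
Iteration 4 adds 1:
  {p,q,t}  = {r,s}ᶜ
  [16 total]
Iteration 5: closed — nothing new.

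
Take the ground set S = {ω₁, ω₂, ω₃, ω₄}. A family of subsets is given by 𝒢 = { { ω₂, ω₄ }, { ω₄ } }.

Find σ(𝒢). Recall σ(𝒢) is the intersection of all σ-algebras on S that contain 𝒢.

Initial family (4 sets): { {  }, { ω₄ }, { ω₂, ω₄ }, S }.
Step 1. New:
  { ω₁, ω₃ }  = { ω₂, ω₄ }ᶜ
  { ω₁, ω₂, ω₃ }  = { ω₄ }ᶜ
Step 2: +1 →
  { ω₁, ω₃, ω₄ }  = { ω₁, ω₃ } ∪ { ω₄ }
Step 3: +1 →
  { ω₂ }  = { ω₁, ω₃, ω₄ }ᶜ
Step 4 adds nothing — fixpoint reached.

|σ(𝒢)| = 8.  σ(𝒢) = { {  }, { ω₂ }, { ω₄ }, { ω₁, ω₃ }, { ω₂, ω₄ }, { ω₁, ω₂, ω₃ }, { ω₁, ω₃, ω₄ }, S }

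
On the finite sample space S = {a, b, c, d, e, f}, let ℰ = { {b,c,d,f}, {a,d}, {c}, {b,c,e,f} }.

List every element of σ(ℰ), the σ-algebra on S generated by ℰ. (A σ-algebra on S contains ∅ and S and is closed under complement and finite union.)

|σ(ℰ)| = 32.  σ(ℰ) = { {}, {a}, {c}, {d}, {e}, {a,c}, {a,d}, {a,e}, {b,f}, {c,d}, {c,e}, {d,e}, {a,b,f}, {a,c,d}, {a,c,e}, {a,d,e}, {b,c,f}, {b,d,f}, {b,e,f}, {c,d,e}, {a,b,c,f}, {a,b,d,f}, {a,b,e,f}, {a,c,d,e}, {b,c,d,f}, {b,c,e,f}, {b,d,e,f}, {a,b,c,d,f}, {a,b,c,e,f}, {a,b,d,e,f}, {b,c,d,e,f}, S }

Trace:
Start: ℰ ∪ {∅, S} = { {}, {c}, {a,d}, {b,c,d,f}, {b,c,e,f}, S }.
Step 1 (5 new):
  {a,e}  = complement {b,c,d,f}
  {a,c,d}  = {c} ∪ {a,d}
  {a,b,c,d,f}  = {a,d} ∪ {b,c,d,f}
  {a,b,d,e,f}  = complement {c}
  {b,c,d,e,f}  = {b,c,d,f} ∪ {b,c,e,f}
  — 11 sets.
Step 2 (7 new):
  {a}  = complement {b,c,d,e,f}
  {e}  = complement {a,b,c,d,f}
  {a,c,e}  = {c} ∪ {a,e}
  {a,d,e}  = {a,d} ∪ {a,e}
  {b,e,f}  = complement {a,c,d}
  {a,c,d,e}  = {a,c,d} ∪ {a,e}
  {a,b,c,e,f}  = {a,e} ∪ {b,c,e,f}
  — 18 sets.
Step 3: 7 new —
  {d}  = complement {a,b,c,e,f}
  {a,c}  = {c} ∪ {a}
  {b,f}  = complement {a,c,d,e}
  {c,e}  = {c} ∪ {e}
  {b,c,f}  = complement {a,d,e}
  {b,d,f}  = complement {a,c,e}
  {a,b,e,f}  = {a,e} ∪ {b,e,f}
  — 25 sets.
Step 4 (7 new):
  {c,d}  = complement {a,b,e,f}
  {d,e}  = {e} ∪ {d}
  {a,b,f}  = {a} ∪ {b,f}
  {c,d,e}  = {d} ∪ {c,e}
  {a,b,c,f}  = {a} ∪ {b,c,f}
  {a,b,d,f}  = complement {c,e}
  {b,d,e,f}  = complement {a,c}
  — 32 sets.
Step 5: closed — nothing new.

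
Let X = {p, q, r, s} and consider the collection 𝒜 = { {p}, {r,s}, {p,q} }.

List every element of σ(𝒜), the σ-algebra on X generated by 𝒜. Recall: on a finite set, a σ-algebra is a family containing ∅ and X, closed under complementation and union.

Take S₀ = 𝒜 ∪ {∅, X} = { ∅, {p}, {p,q}, {r,s}, X }.
Iteration 1 adds 2:
  {p,r,s}  = {r,s} ∪ {p}
  {q,r,s}  = ᶜ of {p}
  — 7 sets.
Iteration 2 adds 1:
  {q}  = ᶜ of {p,r,s}
  — 8 sets.
Iteration 3: no new sets; the family is a σ-algebra.

Therefore σ(𝒜) = { ∅, {p}, {q}, {p,q}, {r,s}, {p,r,s}, {q,r,s}, X } (|σ(𝒜)| = 8).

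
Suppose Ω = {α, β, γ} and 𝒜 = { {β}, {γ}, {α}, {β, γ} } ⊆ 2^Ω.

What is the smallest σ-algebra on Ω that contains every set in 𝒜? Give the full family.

σ(𝒜) = { {}, {α}, {β}, {γ}, {α, β}, {α, γ}, {β, γ}, Ω }

Check:
Begin from { {}, {α}, {β}, {γ}, {β, γ}, Ω } (that is, 𝒜 plus ∅ and Ω).
Step 1 adds 2:
  {α, β}  = {γ}ᶜ
  {α, γ}  = {β}ᶜ
Step 2: closed — nothing new.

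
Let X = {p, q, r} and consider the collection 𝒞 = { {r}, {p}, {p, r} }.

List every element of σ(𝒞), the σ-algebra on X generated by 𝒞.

Seed the family with 𝒞 together with ∅ and X: { ∅, {p}, {r}, {p, r}, X }.
Iteration 1: 3 new —
  {q}  = complement {p, r}
  {p, q}  = complement {r}
  {q, r}  = complement {p}
  |family| = 8
Iteration 2: closed — nothing new.

Hence σ(𝒞) has 8 members: { ∅, {p}, {q}, {r}, {p, q}, {p, r}, {q, r}, X }.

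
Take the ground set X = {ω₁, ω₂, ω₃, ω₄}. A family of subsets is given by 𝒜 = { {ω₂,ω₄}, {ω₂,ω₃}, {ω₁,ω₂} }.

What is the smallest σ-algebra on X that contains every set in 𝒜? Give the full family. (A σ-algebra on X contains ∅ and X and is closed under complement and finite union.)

Initial family (5 sets): { ∅, {ω₁,ω₂}, {ω₂,ω₃}, {ω₂,ω₄}, X }.
Iteration 1: +6 →
  {ω₁,ω₃}  = ᶜ of {ω₂,ω₄}
  {ω₁,ω₄}  = ᶜ of {ω₂,ω₃}
  {ω₃,ω₄}  = ᶜ of {ω₁,ω₂}
  {ω₁,ω₂,ω₃}  = {ω₂,ω₃} ∪ {ω₁,ω₂}
  {ω₁,ω₂,ω₄}  = {ω₁,ω₂} ∪ {ω₂,ω₄}
  {ω₂,ω₃,ω₄}  = {ω₂,ω₃} ∪ {ω₂,ω₄}
Iteration 2 (4 new):
  {ω₁}  = ᶜ of {ω₂,ω₃,ω₄}
  {ω₃}  = ᶜ of {ω₁,ω₂,ω₄}
  {ω₄}  = ᶜ of {ω₁,ω₂,ω₃}
  {ω₁,ω₃,ω₄}  = {ω₃,ω₄} ∪ {ω₁,ω₄}
Iteration 3: +1 →
  {ω₂}  = ᶜ of {ω₁,ω₃,ω₄}
Iteration 4: already closed under ᶜ and ∪.

Hence σ(𝒜) has 16 members: { ∅, {ω₁}, {ω₂}, {ω₃}, {ω₄}, {ω₁,ω₂}, {ω₁,ω₃}, {ω₁,ω₄}, {ω₂,ω₃}, {ω₂,ω₄}, {ω₃,ω₄}, {ω₁,ω₂,ω₃}, {ω₁,ω₂,ω₄}, {ω₁,ω₃,ω₄}, {ω₂,ω₃,ω₄}, X }.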